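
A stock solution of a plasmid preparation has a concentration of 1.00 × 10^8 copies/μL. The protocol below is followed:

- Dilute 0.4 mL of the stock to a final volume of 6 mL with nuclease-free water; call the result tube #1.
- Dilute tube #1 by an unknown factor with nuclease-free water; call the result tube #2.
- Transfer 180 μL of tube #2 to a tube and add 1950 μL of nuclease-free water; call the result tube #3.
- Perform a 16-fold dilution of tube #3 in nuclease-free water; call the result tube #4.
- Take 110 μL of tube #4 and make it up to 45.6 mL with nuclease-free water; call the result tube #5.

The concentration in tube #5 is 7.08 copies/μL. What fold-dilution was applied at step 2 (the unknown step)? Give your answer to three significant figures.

Step 1: 0.4 mL brought to 6 mL → factor 6/0.4 = 15
Step 2: unknown factor x
Step 3: 180 μL + 1950 μL = 2130 μL total → factor 2130/180 = 11.833
Step 4: 16-fold → factor 16
Step 5: 110 μL brought to 45.6 mL → factor 45600/110 = 414.55
Product of known-step factors = 1.1773 × 10^6
Overall factor = 1.00 × 10^8 copies/μL / (7.08 copies/μL) = 1.4124 × 10^7
x = 1.4124 × 10^7 / 1.1773 × 10^6 = 12.0

12.0-fold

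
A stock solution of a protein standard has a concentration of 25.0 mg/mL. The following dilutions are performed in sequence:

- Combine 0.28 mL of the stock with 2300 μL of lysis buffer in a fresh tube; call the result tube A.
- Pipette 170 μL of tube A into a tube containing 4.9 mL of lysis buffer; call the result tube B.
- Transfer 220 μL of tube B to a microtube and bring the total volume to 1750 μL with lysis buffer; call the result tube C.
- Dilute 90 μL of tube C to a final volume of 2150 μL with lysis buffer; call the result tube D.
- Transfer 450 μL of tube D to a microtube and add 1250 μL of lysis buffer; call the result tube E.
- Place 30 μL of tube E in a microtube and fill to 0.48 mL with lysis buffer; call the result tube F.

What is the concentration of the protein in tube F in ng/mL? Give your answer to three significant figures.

7.92 ng/mL

Step 1: 0.28 mL + 2300 μL = 2.58 mL total → factor 2.58/0.28 = 9.2143
Step 2: 170 μL + 4.9 mL = 5070 μL total → factor 5070/170 = 29.824
Step 3: 220 μL brought to 1750 μL → factor 1750/220 = 7.9545
Step 4: 90 μL brought to 2150 μL → factor 2150/90 = 23.889
Step 5: 450 μL + 1250 μL = 1700 μL total → factor 1700/450 = 3.7778
Step 6: 30 μL brought to 0.48 mL → factor 480/30 = 16
Overall dilution factor = 9.2143 × 29.824 × 7.9545 × 23.889 × 3.7778 × 16 = 3.1564 × 10^6
Final = 25.0 mg/mL / 3.1564 × 10^6 = 7.920 × 10^-6 mg/mL = 7.92 ng/mL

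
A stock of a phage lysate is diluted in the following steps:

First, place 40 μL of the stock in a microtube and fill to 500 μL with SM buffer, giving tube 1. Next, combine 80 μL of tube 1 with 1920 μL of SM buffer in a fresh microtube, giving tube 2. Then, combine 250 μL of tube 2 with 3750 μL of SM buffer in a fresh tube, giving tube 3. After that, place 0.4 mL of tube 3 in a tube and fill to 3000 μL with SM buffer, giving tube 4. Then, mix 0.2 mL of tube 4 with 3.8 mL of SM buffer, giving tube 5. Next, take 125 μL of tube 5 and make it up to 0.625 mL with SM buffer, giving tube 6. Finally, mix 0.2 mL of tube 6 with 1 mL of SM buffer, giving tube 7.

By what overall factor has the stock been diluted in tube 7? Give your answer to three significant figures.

Step 1: 40 μL brought to 500 μL → factor 500/40 = 12.5
Step 2: 80 μL + 1920 μL = 2000 μL total → factor 2000/80 = 25
Step 3: 250 μL + 3750 μL = 4000 μL total → factor 4000/250 = 16
Step 4: 0.4 mL brought to 3000 μL → factor 3/0.4 = 7.5
Step 5: 0.2 mL + 3.8 mL = 4 mL total → factor 4/0.2 = 20
Step 6: 125 μL brought to 0.625 mL → factor 625/125 = 5
Step 7: 0.2 mL + 1 mL = 1.2 mL total → factor 1.2/0.2 = 6
Overall dilution factor = 12.5 × 25 × 16 × 7.5 × 20 × 5 × 6 = 2.25 × 10^7

2.25 × 10^7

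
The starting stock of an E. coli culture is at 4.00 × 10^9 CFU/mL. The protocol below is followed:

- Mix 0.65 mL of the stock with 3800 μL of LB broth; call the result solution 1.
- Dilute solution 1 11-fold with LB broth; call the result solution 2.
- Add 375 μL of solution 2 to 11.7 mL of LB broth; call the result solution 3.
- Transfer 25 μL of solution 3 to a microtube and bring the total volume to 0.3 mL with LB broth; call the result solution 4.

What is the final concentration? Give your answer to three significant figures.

Step 1: 0.65 mL + 3800 μL = 4.45 mL total → factor 4.45/0.65 = 6.8462
Step 2: 11-fold → factor 11
Step 3: 375 μL + 11.7 mL = 12075 μL total → factor 12075/375 = 32.2
Step 4: 25 μL brought to 0.3 mL → factor 300/25 = 12
Overall dilution factor = 6.8462 × 11 × 32.2 × 12 = 29099
Final = 4.00 × 10^9 CFU/mL / 29099 = 1.37 × 10^5 CFU/mL

1.37 × 10^5 CFU/mL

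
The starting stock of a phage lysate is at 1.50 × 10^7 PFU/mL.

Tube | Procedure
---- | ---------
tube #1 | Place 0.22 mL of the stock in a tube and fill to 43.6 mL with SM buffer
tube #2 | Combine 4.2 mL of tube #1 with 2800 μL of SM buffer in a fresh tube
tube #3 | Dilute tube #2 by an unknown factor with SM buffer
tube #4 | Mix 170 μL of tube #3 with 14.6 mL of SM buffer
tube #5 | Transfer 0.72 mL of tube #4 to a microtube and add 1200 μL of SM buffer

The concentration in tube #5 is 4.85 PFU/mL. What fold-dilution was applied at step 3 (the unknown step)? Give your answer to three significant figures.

Step 1: 0.22 mL brought to 43.6 mL → factor 43.6/0.22 = 198.18
Step 2: 4.2 mL + 2800 μL = 7 mL total → factor 7/4.2 = 1.6667
Step 3: unknown factor x
Step 4: 170 μL + 14.6 mL = 14770 μL total → factor 14770/170 = 86.882
Step 5: 0.72 mL + 1200 μL = 1.92 mL total → factor 1.92/0.72 = 2.6667
Product of known-step factors = 76527
Overall factor = 1.50 × 10^7 PFU/mL / (4.85 PFU/mL) = 3.0928 × 10^6
x = 3.0928 × 10^6 / 76527 = 40.4

40.4-fold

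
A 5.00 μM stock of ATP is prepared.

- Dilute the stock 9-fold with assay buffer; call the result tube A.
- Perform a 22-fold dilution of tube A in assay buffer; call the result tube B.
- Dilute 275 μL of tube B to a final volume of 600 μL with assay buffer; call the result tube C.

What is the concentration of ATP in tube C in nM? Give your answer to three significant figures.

Step 1: 9-fold → factor 9
Step 2: 22-fold → factor 22
Step 3: 275 μL brought to 600 μL → factor 600/275 = 2.1818
Overall dilution factor = 9 × 22 × 2.1818 = 432
Final = 5.00 μM / 432 = 0.01157 μM = 11.6 nM

11.6 nM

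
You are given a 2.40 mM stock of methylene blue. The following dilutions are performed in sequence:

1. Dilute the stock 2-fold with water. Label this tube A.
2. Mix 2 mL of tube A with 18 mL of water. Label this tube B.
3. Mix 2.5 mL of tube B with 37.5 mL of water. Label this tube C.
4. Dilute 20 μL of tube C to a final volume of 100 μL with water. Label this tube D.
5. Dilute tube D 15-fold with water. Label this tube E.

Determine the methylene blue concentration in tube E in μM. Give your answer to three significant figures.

0.100 μM

Step 1: 2-fold → factor 2
Step 2: 2 mL + 18 mL = 20 mL total → factor 20/2 = 10
Step 3: 2.5 mL + 37.5 mL = 40 mL total → factor 40/2.5 = 16
Step 4: 20 μL brought to 100 μL → factor 100/20 = 5
Step 5: 15-fold → factor 15
Overall dilution factor = 2 × 10 × 16 × 5 × 15 = 24000
Final = 2.40 mM / 24000 = 0.0001000 mM = 0.100 μM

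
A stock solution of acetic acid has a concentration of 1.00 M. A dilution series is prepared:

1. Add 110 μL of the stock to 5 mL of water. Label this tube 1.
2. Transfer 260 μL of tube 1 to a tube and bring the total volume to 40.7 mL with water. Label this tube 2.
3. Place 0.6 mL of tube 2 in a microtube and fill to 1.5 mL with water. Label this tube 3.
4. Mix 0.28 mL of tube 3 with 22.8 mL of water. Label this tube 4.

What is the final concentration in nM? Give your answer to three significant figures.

667 nM

Step 1: 110 μL + 5 mL = 5110 μL total → factor 5110/110 = 46.455
Step 2: 260 μL brought to 40.7 mL → factor 40700/260 = 156.54
Step 3: 0.6 mL brought to 1.5 mL → factor 1.5/0.6 = 2.5
Step 4: 0.28 mL + 22.8 mL = 23.08 mL total → factor 23.08/0.28 = 82.429
Overall dilution factor = 46.455 × 156.54 × 2.5 × 82.429 = 1.4985 × 10^6
Final = 1.00 M / 1.4985 × 10^6 = 6.673 × 10^-7 M = 667 nM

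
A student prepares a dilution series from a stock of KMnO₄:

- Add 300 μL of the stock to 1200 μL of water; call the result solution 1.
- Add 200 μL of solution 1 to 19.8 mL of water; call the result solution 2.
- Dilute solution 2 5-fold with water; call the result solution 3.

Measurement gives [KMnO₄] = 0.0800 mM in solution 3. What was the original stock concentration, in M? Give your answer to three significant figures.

Step 1: 300 μL + 1200 μL = 1500 μL total → factor 1500/300 = 5
Step 2: 200 μL + 19.8 mL = 20000 μL total → factor 20000/200 = 100
Step 3: 5-fold → factor 5
Overall dilution factor = 5 × 100 × 5 = 2500
Stock = 0.0800 mM × 2500 = 200.0 mM = 0.200 M

0.200 M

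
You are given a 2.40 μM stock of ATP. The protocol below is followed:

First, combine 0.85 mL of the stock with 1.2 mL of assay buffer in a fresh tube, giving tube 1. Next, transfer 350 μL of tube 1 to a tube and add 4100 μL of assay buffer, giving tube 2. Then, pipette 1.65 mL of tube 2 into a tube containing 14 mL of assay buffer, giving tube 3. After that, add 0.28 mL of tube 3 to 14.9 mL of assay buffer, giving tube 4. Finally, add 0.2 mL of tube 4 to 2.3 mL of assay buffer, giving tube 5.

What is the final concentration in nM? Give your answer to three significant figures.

0.0122 nM

Step 1: 0.85 mL + 1.2 mL = 2.05 mL total → factor 2.05/0.85 = 2.4118
Step 2: 350 μL + 4100 μL = 4450 μL total → factor 4450/350 = 12.714
Step 3: 1.65 mL + 14 mL = 15.65 mL total → factor 15.65/1.65 = 9.4848
Step 4: 0.28 mL + 14.9 mL = 15.18 mL total → factor 15.18/0.28 = 54.214
Step 5: 0.2 mL + 2.3 mL = 2.5 mL total → factor 2.5/0.2 = 12.5
Overall dilution factor = 2.4118 × 12.714 × 9.4848 × 54.214 × 12.5 = 1.971 × 10^5
Final = 2.40 μM / 1.971 × 10^5 = 1.218 × 10^-5 μM = 0.0122 nM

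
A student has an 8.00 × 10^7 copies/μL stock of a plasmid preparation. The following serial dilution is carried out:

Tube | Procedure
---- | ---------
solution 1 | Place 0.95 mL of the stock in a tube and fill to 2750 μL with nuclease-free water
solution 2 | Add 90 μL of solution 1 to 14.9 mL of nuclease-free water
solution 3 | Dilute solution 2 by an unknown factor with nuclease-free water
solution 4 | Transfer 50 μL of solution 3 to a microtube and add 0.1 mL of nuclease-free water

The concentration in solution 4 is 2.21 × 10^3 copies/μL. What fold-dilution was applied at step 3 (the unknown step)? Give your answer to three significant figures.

Step 1: 0.95 mL brought to 2750 μL → factor 2.75/0.95 = 2.8947
Step 2: 90 μL + 14.9 mL = 14990 μL total → factor 14990/90 = 166.56
Step 3: unknown factor x
Step 4: 50 μL + 0.1 mL = 150 μL total → factor 150/50 = 3
Product of known-step factors = 1446.4
Overall factor = 8.00 × 10^7 copies/μL / (2.21 × 10^3 copies/μL) = 36199
x = 36199 / 1446.4 = 25.0

25.0-fold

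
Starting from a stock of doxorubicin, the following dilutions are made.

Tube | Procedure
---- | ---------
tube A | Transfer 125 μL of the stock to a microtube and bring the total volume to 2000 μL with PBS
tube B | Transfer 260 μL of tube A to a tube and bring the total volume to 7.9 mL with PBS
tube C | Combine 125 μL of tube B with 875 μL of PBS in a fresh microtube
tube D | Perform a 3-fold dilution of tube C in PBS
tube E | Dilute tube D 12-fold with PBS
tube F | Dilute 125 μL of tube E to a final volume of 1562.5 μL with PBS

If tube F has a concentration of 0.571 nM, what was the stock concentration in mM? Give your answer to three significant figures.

Step 1: 125 μL brought to 2000 μL → factor 2000/125 = 16
Step 2: 260 μL brought to 7.9 mL → factor 7900/260 = 30.385
Step 3: 125 μL + 875 μL = 1000 μL total → factor 1000/125 = 8
Step 4: 3-fold → factor 3
Step 5: 12-fold → factor 12
Step 6: 125 μL brought to 1562.5 μL → factor 1562.5/125 = 12.5
Overall dilution factor = 16 × 30.385 × 8 × 3 × 12 × 12.5 = 1.7502 × 10^6
Stock = 0.571 nM × 1.7502 × 10^6 = 9.993 × 10^5 nM = 0.999 mM

0.999 mM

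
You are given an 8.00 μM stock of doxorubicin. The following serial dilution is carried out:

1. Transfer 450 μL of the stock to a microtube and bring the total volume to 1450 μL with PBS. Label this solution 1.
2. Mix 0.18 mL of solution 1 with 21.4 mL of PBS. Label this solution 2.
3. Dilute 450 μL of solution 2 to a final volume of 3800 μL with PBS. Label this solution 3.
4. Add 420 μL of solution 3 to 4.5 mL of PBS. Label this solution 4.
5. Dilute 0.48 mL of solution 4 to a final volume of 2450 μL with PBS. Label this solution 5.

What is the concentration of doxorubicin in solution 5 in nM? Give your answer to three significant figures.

Step 1: 450 μL brought to 1450 μL → factor 1450/450 = 3.2222
Step 2: 0.18 mL + 21.4 mL = 21.58 mL total → factor 21.58/0.18 = 119.89
Step 3: 450 μL brought to 3800 μL → factor 3800/450 = 8.4444
Step 4: 420 μL + 4.5 mL = 4920 μL total → factor 4920/420 = 11.714
Step 5: 0.48 mL brought to 2450 μL → factor 2.45/0.48 = 5.1042
Overall dilution factor = 3.2222 × 119.89 × 8.4444 × 11.714 × 5.1042 = 1.9505 × 10^5
Final = 8.00 μM / 1.9505 × 10^5 = 4.102 × 10^-5 μM = 0.0410 nM

0.0410 nM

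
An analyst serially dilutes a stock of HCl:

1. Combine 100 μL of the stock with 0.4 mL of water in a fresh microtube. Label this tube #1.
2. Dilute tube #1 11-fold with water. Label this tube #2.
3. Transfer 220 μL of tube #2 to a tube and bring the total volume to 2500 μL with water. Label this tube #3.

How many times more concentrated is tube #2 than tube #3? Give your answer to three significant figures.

11.4

Step 1: 100 μL + 0.4 mL = 500 μL total → factor 500/100 = 5
Step 2: 11-fold → factor 11
Step 3: 220 μL brought to 2500 μL → factor 2500/220 = 11.364
Dilution factor to tube #2 = 55; to tube #3 = 625
[tube #2]/[tube #3] = (factor to tube #3)/(factor to tube #2) = 625/55 = 11.4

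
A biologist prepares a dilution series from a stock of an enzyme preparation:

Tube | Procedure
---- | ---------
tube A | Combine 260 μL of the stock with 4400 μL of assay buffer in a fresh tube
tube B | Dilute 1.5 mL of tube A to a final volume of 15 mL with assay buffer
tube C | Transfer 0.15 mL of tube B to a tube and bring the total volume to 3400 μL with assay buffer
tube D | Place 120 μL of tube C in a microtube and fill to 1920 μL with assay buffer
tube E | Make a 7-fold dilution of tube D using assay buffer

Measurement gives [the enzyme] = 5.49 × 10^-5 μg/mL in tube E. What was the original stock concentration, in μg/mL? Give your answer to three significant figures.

25.0 μg/mL

Step 1: 260 μL + 4400 μL = 4660 μL total → factor 4660/260 = 17.923
Step 2: 1.5 mL brought to 15 mL → factor 15/1.5 = 10
Step 3: 0.15 mL brought to 3400 μL → factor 3.4/0.15 = 22.667
Step 4: 120 μL brought to 1920 μL → factor 1920/120 = 16
Step 5: 7-fold → factor 7
Overall dilution factor = 17.923 × 10 × 22.667 × 16 × 7 = 4.5501 × 10^5
Stock = 5.49 × 10^-5 μg/mL × 4.5501 × 10^5 = 25.0 μg/mL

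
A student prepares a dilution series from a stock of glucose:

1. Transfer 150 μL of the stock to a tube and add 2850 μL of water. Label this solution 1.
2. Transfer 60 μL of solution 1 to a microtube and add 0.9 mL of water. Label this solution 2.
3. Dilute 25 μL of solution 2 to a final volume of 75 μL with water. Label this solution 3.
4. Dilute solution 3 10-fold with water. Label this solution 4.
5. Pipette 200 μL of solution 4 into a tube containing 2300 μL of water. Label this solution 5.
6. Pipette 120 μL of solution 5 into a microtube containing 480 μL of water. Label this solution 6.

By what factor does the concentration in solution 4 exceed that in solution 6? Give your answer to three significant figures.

62.5

Step 1: 150 μL + 2850 μL = 3000 μL total → factor 3000/150 = 20
Step 2: 60 μL + 0.9 mL = 960 μL total → factor 960/60 = 16
Step 3: 25 μL brought to 75 μL → factor 75/25 = 3
Step 4: 10-fold → factor 10
Step 5: 200 μL + 2300 μL = 2500 μL total → factor 2500/200 = 12.5
Step 6: 120 μL + 480 μL = 600 μL total → factor 600/120 = 5
Dilution factor to solution 4 = 9600; to solution 6 = 6 × 10^5
[solution 4]/[solution 6] = (factor to solution 6)/(factor to solution 4) = 6 × 10^5/9600 = 62.5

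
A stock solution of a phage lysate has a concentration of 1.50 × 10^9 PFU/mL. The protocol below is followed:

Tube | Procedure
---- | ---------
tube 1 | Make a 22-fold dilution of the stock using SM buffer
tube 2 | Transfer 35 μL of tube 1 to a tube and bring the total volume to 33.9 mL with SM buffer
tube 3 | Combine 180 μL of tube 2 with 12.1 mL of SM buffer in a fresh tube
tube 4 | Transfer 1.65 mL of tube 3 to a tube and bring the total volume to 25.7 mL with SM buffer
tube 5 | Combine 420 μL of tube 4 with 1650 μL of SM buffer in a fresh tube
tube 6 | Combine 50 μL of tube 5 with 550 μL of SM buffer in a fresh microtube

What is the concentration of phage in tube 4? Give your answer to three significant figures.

66.2 PFU/mL

Step 1: 22-fold → factor 22
Step 2: 35 μL brought to 33.9 mL → factor 33900/35 = 968.57
Step 3: 180 μL + 12.1 mL = 12280 μL total → factor 12280/180 = 68.222
Step 4: 1.65 mL brought to 25.7 mL → factor 25.7/1.65 = 15.576
Dilution factor through tube 4 = 22 × 968.57 × 68.222 × 15.576 = 2.2643 × 10^7
[tube 4] = 1.50 × 10^9 PFU/mL / 2.2643 × 10^7 = 66.2 PFU/mL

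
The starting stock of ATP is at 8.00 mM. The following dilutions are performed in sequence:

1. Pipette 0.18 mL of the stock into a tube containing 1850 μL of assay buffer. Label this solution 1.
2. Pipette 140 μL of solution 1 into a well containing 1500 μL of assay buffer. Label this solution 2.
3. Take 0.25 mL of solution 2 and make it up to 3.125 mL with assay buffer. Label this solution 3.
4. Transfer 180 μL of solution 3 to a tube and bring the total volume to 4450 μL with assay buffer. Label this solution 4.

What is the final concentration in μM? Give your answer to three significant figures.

0.196 μM

Step 1: 0.18 mL + 1850 μL = 2.03 mL total → factor 2.03/0.18 = 11.278
Step 2: 140 μL + 1500 μL = 1640 μL total → factor 1640/140 = 11.714
Step 3: 0.25 mL brought to 3.125 mL → factor 3.125/0.25 = 12.5
Step 4: 180 μL brought to 4450 μL → factor 4450/180 = 24.722
Overall dilution factor = 11.278 × 11.714 × 12.5 × 24.722 = 40826
Final = 8.00 mM / 40826 = 0.0001960 mM = 0.196 μM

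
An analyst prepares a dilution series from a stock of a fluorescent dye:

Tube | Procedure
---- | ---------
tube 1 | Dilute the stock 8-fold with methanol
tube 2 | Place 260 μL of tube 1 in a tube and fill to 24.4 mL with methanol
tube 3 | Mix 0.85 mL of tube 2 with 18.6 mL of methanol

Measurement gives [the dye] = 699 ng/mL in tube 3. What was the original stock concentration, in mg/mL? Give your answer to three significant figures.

12.0 mg/mL

Step 1: 8-fold → factor 8
Step 2: 260 μL brought to 24.4 mL → factor 24400/260 = 93.846
Step 3: 0.85 mL + 18.6 mL = 19.45 mL total → factor 19.45/0.85 = 22.882
Overall dilution factor = 8 × 93.846 × 22.882 = 17179
Stock = 699 ng/mL × 17179 = 1.201 × 10^7 ng/mL = 12.0 mg/mL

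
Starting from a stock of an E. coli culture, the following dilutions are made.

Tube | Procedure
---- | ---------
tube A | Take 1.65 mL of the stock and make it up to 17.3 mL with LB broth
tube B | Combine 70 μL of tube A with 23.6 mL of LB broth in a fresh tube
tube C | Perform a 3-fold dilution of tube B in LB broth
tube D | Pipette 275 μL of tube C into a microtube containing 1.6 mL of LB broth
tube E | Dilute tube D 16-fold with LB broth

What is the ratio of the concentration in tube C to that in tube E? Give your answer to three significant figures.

Step 1: 1.65 mL brought to 17.3 mL → factor 17.3/1.65 = 10.485
Step 2: 70 μL + 23.6 mL = 23670 μL total → factor 23670/70 = 338.14
Step 3: 3-fold → factor 3
Step 4: 275 μL + 1.6 mL = 1875 μL total → factor 1875/275 = 6.8182
Step 5: 16-fold → factor 16
Dilution factor to tube C = 10636; to tube E = 1.1603 × 10^6
[tube C]/[tube E] = (factor to tube E)/(factor to tube C) = 1.1603 × 10^6/10636 = 109

109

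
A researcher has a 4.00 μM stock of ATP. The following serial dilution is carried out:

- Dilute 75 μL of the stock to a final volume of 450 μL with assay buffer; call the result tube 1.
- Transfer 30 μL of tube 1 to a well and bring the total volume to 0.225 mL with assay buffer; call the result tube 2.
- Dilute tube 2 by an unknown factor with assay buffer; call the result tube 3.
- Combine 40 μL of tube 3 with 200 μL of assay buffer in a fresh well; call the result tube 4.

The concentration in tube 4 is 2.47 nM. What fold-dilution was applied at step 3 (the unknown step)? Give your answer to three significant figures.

6.00-fold

Step 1: 75 μL brought to 450 μL → factor 450/75 = 6
Step 2: 30 μL brought to 0.225 mL → factor 225/30 = 7.5
Step 3: unknown factor x
Step 4: 40 μL + 200 μL = 240 μL total → factor 240/40 = 6
Product of known-step factors = 270
Overall factor = 4.00 μM / (2.47 nM) = 1619.4
x = 1619.4 / 270 = 6.00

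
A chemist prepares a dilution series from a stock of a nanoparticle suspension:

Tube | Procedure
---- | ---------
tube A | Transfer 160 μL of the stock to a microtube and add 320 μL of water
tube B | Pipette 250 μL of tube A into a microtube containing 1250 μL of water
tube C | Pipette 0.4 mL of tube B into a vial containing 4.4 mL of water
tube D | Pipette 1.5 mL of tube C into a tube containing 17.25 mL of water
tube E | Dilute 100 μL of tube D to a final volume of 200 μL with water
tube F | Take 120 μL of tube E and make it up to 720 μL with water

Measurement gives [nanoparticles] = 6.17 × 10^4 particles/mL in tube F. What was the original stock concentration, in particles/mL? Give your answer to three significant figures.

Step 1: 160 μL + 320 μL = 480 μL total → factor 480/160 = 3
Step 2: 250 μL + 1250 μL = 1500 μL total → factor 1500/250 = 6
Step 3: 0.4 mL + 4.4 mL = 4.8 mL total → factor 4.8/0.4 = 12
Step 4: 1.5 mL + 17.25 mL = 18.75 mL total → factor 18.75/1.5 = 12.5
Step 5: 100 μL brought to 200 μL → factor 200/100 = 2
Step 6: 120 μL brought to 720 μL → factor 720/120 = 6
Overall dilution factor = 3 × 6 × 12 × 12.5 × 2 × 6 = 32400
Stock = 6.17 × 10^4 particles/mL × 32400 = 2.00 × 10^9 particles/mL

2.00 × 10^9 particles/mL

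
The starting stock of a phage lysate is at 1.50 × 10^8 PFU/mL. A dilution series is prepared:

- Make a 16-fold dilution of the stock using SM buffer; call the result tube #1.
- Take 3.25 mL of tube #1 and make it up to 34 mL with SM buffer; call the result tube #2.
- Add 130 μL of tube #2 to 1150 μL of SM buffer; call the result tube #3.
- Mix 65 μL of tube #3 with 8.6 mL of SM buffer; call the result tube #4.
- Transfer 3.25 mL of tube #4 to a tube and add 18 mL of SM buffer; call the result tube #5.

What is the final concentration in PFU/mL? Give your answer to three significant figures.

104 PFU/mL

Step 1: 16-fold → factor 16
Step 2: 3.25 mL brought to 34 mL → factor 34/3.25 = 10.462
Step 3: 130 μL + 1150 μL = 1280 μL total → factor 1280/130 = 9.8462
Step 4: 65 μL + 8.6 mL = 8665 μL total → factor 8665/65 = 133.31
Step 5: 3.25 mL + 18 mL = 21.25 mL total → factor 21.25/3.25 = 6.5385
Overall dilution factor = 16 × 10.462 × 9.8462 × 133.31 × 6.5385 = 1.4365 × 10^6
Final = 1.50 × 10^8 PFU/mL / 1.4365 × 10^6 = 104 PFU/mL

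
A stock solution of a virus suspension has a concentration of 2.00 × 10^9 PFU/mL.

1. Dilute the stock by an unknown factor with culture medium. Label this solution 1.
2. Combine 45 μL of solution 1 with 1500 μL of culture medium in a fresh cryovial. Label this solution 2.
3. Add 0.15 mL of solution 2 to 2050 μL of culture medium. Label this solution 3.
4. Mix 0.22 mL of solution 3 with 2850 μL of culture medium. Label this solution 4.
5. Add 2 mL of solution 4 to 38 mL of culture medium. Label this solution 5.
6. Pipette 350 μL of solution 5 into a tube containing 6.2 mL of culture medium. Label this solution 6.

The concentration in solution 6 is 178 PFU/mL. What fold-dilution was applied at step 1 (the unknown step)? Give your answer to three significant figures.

Step 1: unknown factor x
Step 2: 45 μL + 1500 μL = 1545 μL total → factor 1545/45 = 34.333
Step 3: 0.15 mL + 2050 μL = 2.2 mL total → factor 2.2/0.15 = 14.667
Step 4: 0.22 mL + 2850 μL = 3.07 mL total → factor 3.07/0.22 = 13.955
Step 5: 2 mL + 38 mL = 40 mL total → factor 40/2 = 20
Step 6: 350 μL + 6.2 mL = 6550 μL total → factor 6550/350 = 18.714
Product of known-step factors = 2.6301 × 10^6
Overall factor = 2.00 × 10^9 PFU/mL / (178 PFU/mL) = 1.1236 × 10^7
x = 1.1236 × 10^7 / 2.6301 × 10^6 = 4.27

4.27-fold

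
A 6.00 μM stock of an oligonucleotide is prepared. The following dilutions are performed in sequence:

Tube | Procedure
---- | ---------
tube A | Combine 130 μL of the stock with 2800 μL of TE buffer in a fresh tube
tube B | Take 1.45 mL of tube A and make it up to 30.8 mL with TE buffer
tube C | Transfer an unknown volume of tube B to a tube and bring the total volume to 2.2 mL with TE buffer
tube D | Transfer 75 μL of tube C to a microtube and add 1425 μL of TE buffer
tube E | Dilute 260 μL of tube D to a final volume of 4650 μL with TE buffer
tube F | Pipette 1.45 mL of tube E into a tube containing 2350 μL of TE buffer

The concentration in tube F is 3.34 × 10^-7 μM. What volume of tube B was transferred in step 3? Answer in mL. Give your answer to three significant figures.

0.0550 mL

Step 1: 130 μL + 2800 μL = 2930 μL total → factor 2930/130 = 22.538
Step 2: 1.45 mL brought to 30.8 mL → factor 30.8/1.45 = 21.241
Step 3: v brought to 2.2 mL → factor = 2.2 mL/v
Step 4: 75 μL + 1425 μL = 1500 μL total → factor 1500/75 = 20
Step 5: 260 μL brought to 4650 μL → factor 4650/260 = 17.885
Step 6: 1.45 mL + 2350 μL = 3.8 mL total → factor 3.8/1.45 = 2.6207
Product of known-step factors = 4.4878 × 10^5
Overall factor = 6.00 μM / (3.34 × 10^-7 μM) = 1.7964 × 10^7
Step-3 factor = 1.7964 × 10^7 / 4.4878 × 10^5 = 40.029
v = 2.2 mL / 40.029 = 0.0550 mL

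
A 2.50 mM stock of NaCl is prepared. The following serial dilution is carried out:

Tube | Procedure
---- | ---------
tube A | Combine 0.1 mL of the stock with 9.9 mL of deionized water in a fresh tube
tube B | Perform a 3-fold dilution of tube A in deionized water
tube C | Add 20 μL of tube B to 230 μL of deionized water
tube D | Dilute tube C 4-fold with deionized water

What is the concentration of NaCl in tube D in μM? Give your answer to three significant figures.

Step 1: 0.1 mL + 9.9 mL = 10 mL total → factor 10/0.1 = 100
Step 2: 3-fold → factor 3
Step 3: 20 μL + 230 μL = 250 μL total → factor 250/20 = 12.5
Step 4: 4-fold → factor 4
Overall dilution factor = 100 × 3 × 12.5 × 4 = 15000
Final = 2.50 mM / 15000 = 0.0001667 mM = 0.167 μM

0.167 μM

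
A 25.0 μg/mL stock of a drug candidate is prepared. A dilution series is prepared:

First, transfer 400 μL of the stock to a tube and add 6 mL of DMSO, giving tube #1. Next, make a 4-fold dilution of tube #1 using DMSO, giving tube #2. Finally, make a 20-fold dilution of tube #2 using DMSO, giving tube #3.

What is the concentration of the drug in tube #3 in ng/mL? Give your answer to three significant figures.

19.5 ng/mL

Step 1: 400 μL + 6 mL = 6400 μL total → factor 6400/400 = 16
Step 2: 4-fold → factor 4
Step 3: 20-fold → factor 20
Overall dilution factor = 16 × 4 × 20 = 1280
Final = 25.0 μg/mL / 1280 = 0.01953 μg/mL = 19.5 ng/mL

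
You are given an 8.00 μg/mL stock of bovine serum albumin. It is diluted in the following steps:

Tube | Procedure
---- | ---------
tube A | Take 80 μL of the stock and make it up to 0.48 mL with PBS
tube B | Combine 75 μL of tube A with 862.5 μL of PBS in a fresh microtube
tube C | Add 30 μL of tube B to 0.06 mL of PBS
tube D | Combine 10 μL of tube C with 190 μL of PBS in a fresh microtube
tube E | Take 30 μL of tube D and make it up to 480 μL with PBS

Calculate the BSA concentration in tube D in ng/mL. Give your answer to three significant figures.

1.78 ng/mL

Step 1: 80 μL brought to 0.48 mL → factor 480/80 = 6
Step 2: 75 μL + 862.5 μL = 937.5 μL total → factor 937.5/75 = 12.5
Step 3: 30 μL + 0.06 mL = 90 μL total → factor 90/30 = 3
Step 4: 10 μL + 190 μL = 200 μL total → factor 200/10 = 20
Dilution factor through tube D = 6 × 12.5 × 3 × 20 = 4500
[tube D] = 8.00 μg/mL / 4500 = 0.001778 μg/mL = 1.78 ng/mL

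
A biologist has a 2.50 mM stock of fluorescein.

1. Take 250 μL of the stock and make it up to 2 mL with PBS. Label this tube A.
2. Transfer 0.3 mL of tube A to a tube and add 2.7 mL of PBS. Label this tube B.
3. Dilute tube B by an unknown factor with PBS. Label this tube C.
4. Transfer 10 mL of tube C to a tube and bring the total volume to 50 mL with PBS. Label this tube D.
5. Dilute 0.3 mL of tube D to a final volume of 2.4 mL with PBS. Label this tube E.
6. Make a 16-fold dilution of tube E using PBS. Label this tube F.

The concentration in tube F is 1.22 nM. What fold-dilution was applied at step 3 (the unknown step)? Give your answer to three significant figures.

40.0-fold

Step 1: 250 μL brought to 2 mL → factor 2000/250 = 8
Step 2: 0.3 mL + 2.7 mL = 3 mL total → factor 3/0.3 = 10
Step 3: unknown factor x
Step 4: 10 mL brought to 50 mL → factor 50/10 = 5
Step 5: 0.3 mL brought to 2.4 mL → factor 2.4/0.3 = 8
Step 6: 16-fold → factor 16
Product of known-step factors = 51200
Overall factor = 2.50 mM / (1.22 nM) = 2.0492 × 10^6
x = 2.0492 × 10^6 / 51200 = 40.0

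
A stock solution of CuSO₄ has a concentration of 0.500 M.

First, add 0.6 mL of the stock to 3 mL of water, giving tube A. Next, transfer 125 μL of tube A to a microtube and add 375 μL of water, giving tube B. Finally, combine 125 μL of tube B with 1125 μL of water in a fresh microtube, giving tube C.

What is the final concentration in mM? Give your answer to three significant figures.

Step 1: 0.6 mL + 3 mL = 3.6 mL total → factor 3.6/0.6 = 6
Step 2: 125 μL + 375 μL = 500 μL total → factor 500/125 = 4
Step 3: 125 μL + 1125 μL = 1250 μL total → factor 1250/125 = 10
Overall dilution factor = 6 × 4 × 10 = 240
Final = 0.500 M / 240 = 0.002083 M = 2.08 mM

2.08 mM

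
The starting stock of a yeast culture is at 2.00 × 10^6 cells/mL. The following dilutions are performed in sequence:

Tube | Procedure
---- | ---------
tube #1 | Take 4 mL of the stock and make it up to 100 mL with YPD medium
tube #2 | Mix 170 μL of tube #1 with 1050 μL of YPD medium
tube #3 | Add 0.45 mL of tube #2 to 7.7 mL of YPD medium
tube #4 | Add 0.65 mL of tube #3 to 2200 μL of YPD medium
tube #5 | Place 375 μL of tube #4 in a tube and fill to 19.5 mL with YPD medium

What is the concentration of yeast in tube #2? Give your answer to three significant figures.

1.11 × 10^4 cells/mL

Step 1: 4 mL brought to 100 mL → factor 100/4 = 25
Step 2: 170 μL + 1050 μL = 1220 μL total → factor 1220/170 = 7.1765
Dilution factor through tube #2 = 25 × 7.1765 = 179.41
[tube #2] = 2.00 × 10^6 cells/mL / 179.41 = 1.11 × 10^4 cells/mL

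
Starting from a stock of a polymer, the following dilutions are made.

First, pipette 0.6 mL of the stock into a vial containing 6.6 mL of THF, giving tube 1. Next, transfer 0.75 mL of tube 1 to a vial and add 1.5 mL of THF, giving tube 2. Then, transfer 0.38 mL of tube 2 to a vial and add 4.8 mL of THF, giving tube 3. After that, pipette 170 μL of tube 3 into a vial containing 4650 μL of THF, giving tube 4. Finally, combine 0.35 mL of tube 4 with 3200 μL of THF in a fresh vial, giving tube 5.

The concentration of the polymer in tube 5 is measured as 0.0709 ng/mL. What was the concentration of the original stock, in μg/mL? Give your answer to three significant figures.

Step 1: 0.6 mL + 6.6 mL = 7.2 mL total → factor 7.2/0.6 = 12
Step 2: 0.75 mL + 1.5 mL = 2.25 mL total → factor 2.25/0.75 = 3
Step 3: 0.38 mL + 4.8 mL = 5.18 mL total → factor 5.18/0.38 = 13.632
Step 4: 170 μL + 4650 μL = 4820 μL total → factor 4820/170 = 28.353
Step 5: 0.35 mL + 3200 μL = 3.55 mL total → factor 3.55/0.35 = 10.143
Overall dilution factor = 12 × 3 × 13.632 × 28.353 × 10.143 = 1.4113 × 10^5
Stock = 0.0709 ng/mL × 1.4113 × 10^5 = 1.001 × 10^4 ng/mL = 10.0 μg/mL

10.0 μg/mL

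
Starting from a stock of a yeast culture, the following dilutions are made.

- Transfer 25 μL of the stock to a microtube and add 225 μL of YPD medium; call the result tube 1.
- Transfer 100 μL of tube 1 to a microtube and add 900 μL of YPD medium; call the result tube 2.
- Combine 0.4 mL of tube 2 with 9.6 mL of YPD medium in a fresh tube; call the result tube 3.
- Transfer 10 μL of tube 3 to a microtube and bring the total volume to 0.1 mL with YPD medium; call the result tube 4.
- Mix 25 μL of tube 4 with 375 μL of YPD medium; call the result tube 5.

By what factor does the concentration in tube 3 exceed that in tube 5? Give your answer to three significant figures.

160

Step 1: 25 μL + 225 μL = 250 μL total → factor 250/25 = 10
Step 2: 100 μL + 900 μL = 1000 μL total → factor 1000/100 = 10
Step 3: 0.4 mL + 9.6 mL = 10 mL total → factor 10/0.4 = 25
Step 4: 10 μL brought to 0.1 mL → factor 100/10 = 10
Step 5: 25 μL + 375 μL = 400 μL total → factor 400/25 = 16
Dilution factor to tube 3 = 2500; to tube 5 = 4 × 10^5
[tube 3]/[tube 5] = (factor to tube 5)/(factor to tube 3) = 4 × 10^5/2500 = 160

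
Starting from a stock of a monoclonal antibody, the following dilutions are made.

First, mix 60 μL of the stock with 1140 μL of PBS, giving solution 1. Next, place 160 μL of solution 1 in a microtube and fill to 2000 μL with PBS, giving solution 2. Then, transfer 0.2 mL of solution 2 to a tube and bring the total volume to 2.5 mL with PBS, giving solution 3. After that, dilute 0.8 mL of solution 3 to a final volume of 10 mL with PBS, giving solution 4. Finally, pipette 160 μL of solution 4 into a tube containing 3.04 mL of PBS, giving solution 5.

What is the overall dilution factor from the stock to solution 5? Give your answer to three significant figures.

7.81 × 10^5

Step 1: 60 μL + 1140 μL = 1200 μL total → factor 1200/60 = 20
Step 2: 160 μL brought to 2000 μL → factor 2000/160 = 12.5
Step 3: 0.2 mL brought to 2.5 mL → factor 2.5/0.2 = 12.5
Step 4: 0.8 mL brought to 10 mL → factor 10/0.8 = 12.5
Step 5: 160 μL + 3.04 mL = 3200 μL total → factor 3200/160 = 20
Overall dilution factor = 20 × 12.5 × 12.5 × 12.5 × 20 = 7.8125 × 10^5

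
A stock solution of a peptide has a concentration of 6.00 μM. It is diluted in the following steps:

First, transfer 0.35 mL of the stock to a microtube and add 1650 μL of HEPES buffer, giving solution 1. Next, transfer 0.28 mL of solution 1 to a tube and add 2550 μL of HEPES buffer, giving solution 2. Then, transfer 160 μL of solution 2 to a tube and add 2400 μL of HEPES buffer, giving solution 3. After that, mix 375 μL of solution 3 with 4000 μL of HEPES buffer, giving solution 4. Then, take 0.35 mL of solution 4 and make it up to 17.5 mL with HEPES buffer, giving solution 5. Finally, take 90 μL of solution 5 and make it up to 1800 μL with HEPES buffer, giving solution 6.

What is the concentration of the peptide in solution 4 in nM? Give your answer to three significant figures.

Step 1: 0.35 mL + 1650 μL = 2 mL total → factor 2/0.35 = 5.7143
Step 2: 0.28 mL + 2550 μL = 2.83 mL total → factor 2.83/0.28 = 10.107
Step 3: 160 μL + 2400 μL = 2560 μL total → factor 2560/160 = 16
Step 4: 375 μL + 4000 μL = 4375 μL total → factor 4375/375 = 11.667
Dilution factor through solution 4 = 5.7143 × 10.107 × 16 × 11.667 = 10781
[solution 4] = 6.00 μM / 10781 = 0.0005565 μM = 0.557 nM

0.557 nM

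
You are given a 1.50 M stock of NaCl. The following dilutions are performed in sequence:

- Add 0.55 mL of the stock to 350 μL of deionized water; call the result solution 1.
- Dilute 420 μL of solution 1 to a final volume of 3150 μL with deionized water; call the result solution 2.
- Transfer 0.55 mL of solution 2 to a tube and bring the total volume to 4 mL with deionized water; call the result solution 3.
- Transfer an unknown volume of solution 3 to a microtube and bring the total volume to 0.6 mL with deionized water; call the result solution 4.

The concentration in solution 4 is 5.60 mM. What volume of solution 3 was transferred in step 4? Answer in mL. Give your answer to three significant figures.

0.200 mL

Step 1: 0.55 mL + 350 μL = 0.9 mL total → factor 0.9/0.55 = 1.6364
Step 2: 420 μL brought to 3150 μL → factor 3150/420 = 7.5
Step 3: 0.55 mL brought to 4 mL → factor 4/0.55 = 7.2727
Step 4: v brought to 0.6 mL → factor = 0.6 mL/v
Product of known-step factors = 89.256
Overall factor = 1.50 M / (5.60 mM) = 267.86
Step-4 factor = 267.86 / 89.256 = 3.001
v = 0.6 mL / 3.001 = 0.200 mL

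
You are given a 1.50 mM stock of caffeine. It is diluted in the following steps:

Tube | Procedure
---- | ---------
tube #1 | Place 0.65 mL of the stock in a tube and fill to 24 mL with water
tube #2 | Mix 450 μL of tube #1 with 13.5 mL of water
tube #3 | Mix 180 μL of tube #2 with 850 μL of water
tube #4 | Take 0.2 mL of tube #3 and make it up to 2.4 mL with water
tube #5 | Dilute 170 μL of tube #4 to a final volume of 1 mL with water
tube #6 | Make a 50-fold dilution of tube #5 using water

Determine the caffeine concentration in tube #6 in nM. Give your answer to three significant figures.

Step 1: 0.65 mL brought to 24 mL → factor 24/0.65 = 36.923
Step 2: 450 μL + 13.5 mL = 13950 μL total → factor 13950/450 = 31
Step 3: 180 μL + 850 μL = 1030 μL total → factor 1030/180 = 5.7222
Step 4: 0.2 mL brought to 2.4 mL → factor 2.4/0.2 = 12
Step 5: 170 μL brought to 1 mL → factor 1000/170 = 5.8824
Step 6: 50-fold → factor 50
Overall dilution factor = 36.923 × 31 × 5.7222 × 12 × 5.8824 × 50 = 2.3117 × 10^7
Final = 1.50 mM / 2.3117 × 10^7 = 6.489 × 10^-8 mM = 0.0649 nM

0.0649 nM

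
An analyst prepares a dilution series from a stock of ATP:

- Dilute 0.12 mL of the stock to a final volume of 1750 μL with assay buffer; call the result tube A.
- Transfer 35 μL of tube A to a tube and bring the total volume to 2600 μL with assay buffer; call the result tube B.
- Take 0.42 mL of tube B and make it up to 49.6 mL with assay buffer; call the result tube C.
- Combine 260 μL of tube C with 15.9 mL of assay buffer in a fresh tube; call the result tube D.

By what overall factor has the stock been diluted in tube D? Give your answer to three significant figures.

7.95 × 10^6

Step 1: 0.12 mL brought to 1750 μL → factor 1.75/0.12 = 14.583
Step 2: 35 μL brought to 2600 μL → factor 2600/35 = 74.286
Step 3: 0.42 mL brought to 49.6 mL → factor 49.6/0.42 = 118.1
Step 4: 260 μL + 15.9 mL = 16160 μL total → factor 16160/260 = 62.154
Overall dilution factor = 14.583 × 74.286 × 118.1 × 62.154 = 7.9517 × 10^6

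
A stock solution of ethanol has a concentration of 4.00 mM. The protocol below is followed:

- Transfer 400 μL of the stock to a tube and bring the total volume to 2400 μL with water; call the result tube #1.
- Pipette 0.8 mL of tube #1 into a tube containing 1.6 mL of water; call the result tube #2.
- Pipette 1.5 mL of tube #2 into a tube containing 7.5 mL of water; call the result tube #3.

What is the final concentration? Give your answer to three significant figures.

Step 1: 400 μL brought to 2400 μL → factor 2400/400 = 6
Step 2: 0.8 mL + 1.6 mL = 2.4 mL total → factor 2.4/0.8 = 3
Step 3: 1.5 mL + 7.5 mL = 9 mL total → factor 9/1.5 = 6
Overall dilution factor = 6 × 3 × 6 = 108
Final = 4.00 mM / 108 = 0.0370 mM

0.0370 mM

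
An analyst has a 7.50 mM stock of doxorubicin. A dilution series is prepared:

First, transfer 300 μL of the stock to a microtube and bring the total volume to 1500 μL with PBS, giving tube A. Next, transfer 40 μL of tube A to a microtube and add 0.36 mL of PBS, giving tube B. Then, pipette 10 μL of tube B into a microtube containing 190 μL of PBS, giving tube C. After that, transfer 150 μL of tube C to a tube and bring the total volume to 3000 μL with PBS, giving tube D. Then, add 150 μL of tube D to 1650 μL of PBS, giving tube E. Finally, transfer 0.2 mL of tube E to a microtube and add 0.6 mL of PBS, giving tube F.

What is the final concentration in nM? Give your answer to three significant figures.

7.81 nM

Step 1: 300 μL brought to 1500 μL → factor 1500/300 = 5
Step 2: 40 μL + 0.36 mL = 400 μL total → factor 400/40 = 10
Step 3: 10 μL + 190 μL = 200 μL total → factor 200/10 = 20
Step 4: 150 μL brought to 3000 μL → factor 3000/150 = 20
Step 5: 150 μL + 1650 μL = 1800 μL total → factor 1800/150 = 12
Step 6: 0.2 mL + 0.6 mL = 0.8 mL total → factor 0.8/0.2 = 4
Overall dilution factor = 5 × 10 × 20 × 20 × 12 × 4 = 9.6 × 10^5
Final = 7.50 mM / 9.6 × 10^5 = 7.813 × 10^-6 mM = 7.81 nM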